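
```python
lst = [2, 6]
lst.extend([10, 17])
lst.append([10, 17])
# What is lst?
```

After line 1: lst = [2, 6]
After line 2 (extend unpacks [10, 17]): lst = [2, 6, 10, 17]
After line 3 (append adds [10, 17] as single element): lst = [2, 6, 10, 17, [10, 17]]

[2, 6, 10, 17, [10, 17]]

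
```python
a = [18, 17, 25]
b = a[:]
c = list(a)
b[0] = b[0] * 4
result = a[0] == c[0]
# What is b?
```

After line 1: a = [18, 17, 25]
After line 2 (b = a[:], copy): a = [18, 17, 25], b = [18, 17, 25]
After line 3 (c = list(a) is a copy, new object): c = [18, 17, 25]
After line 4 (b[0] = 18 * 4 = 72; only b mutates (copy)): a = [18, 17, 25], b = [72, 17, 25], c = [18, 17, 25]
After line 5 (a[0] = 18, c[0] = 18; result = True)

[72, 17, 25]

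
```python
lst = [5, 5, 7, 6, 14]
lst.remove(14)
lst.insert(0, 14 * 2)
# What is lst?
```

After line 1: lst = [5, 5, 7, 6, 14]
After line 2 (remove first 14): lst = [5, 5, 7, 6]
After line 3 (insert 28 at index 0): lst = [28, 5, 5, 7, 6]

[28, 5, 5, 7, 6]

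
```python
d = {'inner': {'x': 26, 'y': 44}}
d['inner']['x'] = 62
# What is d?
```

After line 1: d = {'inner': {'x': 26, 'y': 44}}
After line 2 (inner x overwritten): d = {'inner': {'x': 62, 'y': 44}}

{'inner': {'x': 62, 'y': 44}}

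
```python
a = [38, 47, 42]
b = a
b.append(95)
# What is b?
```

After line 1: a = [38, 47, 42]
After line 2 (b = a is an alias, same object): a = [38, 47, 42], b = [38, 47, 42]
After line 3 (b.append mutates the shared list): a = [38, 47, 42, 95], b = [38, 47, 42, 95]

[38, 47, 42, 95]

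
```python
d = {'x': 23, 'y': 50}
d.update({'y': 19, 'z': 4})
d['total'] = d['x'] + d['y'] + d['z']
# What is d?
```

After line 1: d = {'x': 23, 'y': 50}
After line 2 (y overwritten, z added): d = {'x': 23, 'y': 19, 'z': 4}
After line 3 (total = 23 + 19 + 4 = 46): d = {'x': 23, 'y': 19, 'z': 4, 'total': 46}

{'x': 23, 'y': 19, 'z': 4, 'total': 46}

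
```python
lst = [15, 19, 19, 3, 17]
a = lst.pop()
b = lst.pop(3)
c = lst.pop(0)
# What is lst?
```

After line 1: lst = [15, 19, 19, 3, 17]
After line 2 (pop() -> a = 17): lst = [15, 19, 19, 3]
After line 3 (pop(3) -> b = 3): lst = [15, 19, 19]
After line 4 (pop(0) -> c = 15): lst = [19, 19]

[19, 19]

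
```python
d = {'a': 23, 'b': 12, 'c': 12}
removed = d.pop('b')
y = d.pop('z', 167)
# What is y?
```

After line 1: d = {'a': 23, 'b': 12, 'c': 12}
After line 2 (pop 'b' returns 12): d = {'a': 23, 'c': 12}, removed = 12
After line 3 (pop 'z' missing, returns default 167): d = {'a': 23, 'c': 12}, y = 167

167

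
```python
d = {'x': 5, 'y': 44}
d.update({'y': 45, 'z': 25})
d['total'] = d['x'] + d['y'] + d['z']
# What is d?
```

After line 1: d = {'x': 5, 'y': 44}
After line 2 (y overwritten, z added): d = {'x': 5, 'y': 45, 'z': 25}
After line 3 (total = 5 + 45 + 25 = 75): d = {'x': 5, 'y': 45, 'z': 25, 'total': 75}

{'x': 5, 'y': 45, 'z': 25, 'total': 75}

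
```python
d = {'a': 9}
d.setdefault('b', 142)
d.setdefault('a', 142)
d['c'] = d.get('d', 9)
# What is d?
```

After line 1: d = {'a': 9}
After line 2 (setdefault adds 'b'=142): d = {'a': 9, 'b': 142}
After line 3 (setdefault 'a' no-op, already exists): d = {'a': 9, 'b': 142}
After line 4 (get('d', 9) returns default since 'd' not in d): d = {'a': 9, 'b': 142, 'c': 9}

{'a': 9, 'b': 142, 'c': 9}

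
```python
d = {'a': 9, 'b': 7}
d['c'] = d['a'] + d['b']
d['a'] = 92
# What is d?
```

After line 1: d = {'a': 9, 'b': 7}
After line 2 (d['c'] = 9 + 7): d = {'a': 9, 'b': 7, 'c': 16}
After line 3: d = {'a': 92, 'b': 7, 'c': 16}

{'a': 92, 'b': 7, 'c': 16}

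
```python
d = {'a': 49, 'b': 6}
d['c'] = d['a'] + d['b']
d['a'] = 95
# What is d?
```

After line 1: d = {'a': 49, 'b': 6}
After line 2 (d['c'] = 49 + 6): d = {'a': 49, 'b': 6, 'c': 55}
After line 3: d = {'a': 95, 'b': 6, 'c': 55}

{'a': 95, 'b': 6, 'c': 55}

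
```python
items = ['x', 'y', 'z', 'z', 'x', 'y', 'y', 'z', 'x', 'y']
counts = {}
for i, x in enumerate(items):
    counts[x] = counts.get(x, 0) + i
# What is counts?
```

Initial: counts = {}, items = ['x', 'y', 'z', 'z', 'x', 'y', 'y', 'z', 'x', 'y']
i=0, x='x': counts = {'x': 0}
i=1, x='y': counts = {'x': 0, 'y': 1}
i=2, x='z': counts = {'x': 0, 'y': 1, 'z': 2}
i=3, x='z': counts = {'x': 0, 'y': 1, 'z': 5}
i=4, x='x': counts = {'x': 4, 'y': 1, 'z': 5}
i=5, x='y': counts = {'x': 4, 'y': 6, 'z': 5}
i=6, x='y': counts = {'x': 4, 'y': 12, 'z': 5}
i=7, x='z': counts = {'x': 4, 'y': 12, 'z': 12}
i=8, x='x': counts = {'x': 12, 'y': 12, 'z': 12}
i=9, x='y': counts = {'x': 12, 'y': 21, 'z': 12}

{'x': 12, 'y': 21, 'z': 12}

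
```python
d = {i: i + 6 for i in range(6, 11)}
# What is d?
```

{6: 12, 7: 13, 8: 14, 9: 15, 10: 16}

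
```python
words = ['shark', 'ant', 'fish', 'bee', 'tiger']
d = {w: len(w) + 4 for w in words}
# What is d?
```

{'shark': 9, 'ant': 7, 'fish': 8, 'bee': 7, 'tiger': 9}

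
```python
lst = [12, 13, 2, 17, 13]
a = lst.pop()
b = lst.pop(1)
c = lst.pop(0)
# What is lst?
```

After line 1: lst = [12, 13, 2, 17, 13]
After line 2 (pop() -> a = 13): lst = [12, 13, 2, 17]
After line 3 (pop(1) -> b = 13): lst = [12, 2, 17]
After line 4 (pop(0) -> c = 12): lst = [2, 17]

[2, 17]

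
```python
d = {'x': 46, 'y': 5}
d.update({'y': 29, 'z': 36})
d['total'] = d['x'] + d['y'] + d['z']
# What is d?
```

After line 1: d = {'x': 46, 'y': 5}
After line 2 (y overwritten, z added): d = {'x': 46, 'y': 29, 'z': 36}
After line 3 (total = 46 + 29 + 36 = 111): d = {'x': 46, 'y': 29, 'z': 36, 'total': 111}

{'x': 46, 'y': 29, 'z': 36, 'total': 111}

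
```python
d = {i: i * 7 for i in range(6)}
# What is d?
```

{0: 0, 1: 7, 2: 14, 3: 21, 4: 28, 5: 35}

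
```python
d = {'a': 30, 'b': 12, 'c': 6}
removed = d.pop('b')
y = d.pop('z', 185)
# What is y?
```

After line 1: d = {'a': 30, 'b': 12, 'c': 6}
After line 2 (pop 'b' returns 12): d = {'a': 30, 'c': 6}, removed = 12
After line 3 (pop 'z' missing, returns default 185): d = {'a': 30, 'c': 6}, y = 185

185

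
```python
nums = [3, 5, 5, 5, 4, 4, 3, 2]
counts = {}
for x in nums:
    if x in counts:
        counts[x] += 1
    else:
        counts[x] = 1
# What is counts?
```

Initial: counts = {}, nums = [3, 5, 5, 5, 4, 4, 3, 2]
See 3: counts = {3: 1}
See 5: counts = {3: 1, 5: 1}
See 5: counts = {3: 1, 5: 2}
See 5: counts = {3: 1, 5: 3}
See 4: counts = {3: 1, 5: 3, 4: 1}
See 4: counts = {3: 1, 5: 3, 4: 2}
See 3: counts = {3: 2, 5: 3, 4: 2}
See 2: counts = {3: 2, 5: 3, 4: 2, 2: 1}

{3: 2, 5: 3, 4: 2, 2: 1}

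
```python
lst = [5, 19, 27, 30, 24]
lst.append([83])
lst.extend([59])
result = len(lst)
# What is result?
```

After line 1: lst = [5, 19, 27, 30, 24]
After line 2 (append adds [83] as single element): lst = [5, 19, 27, 30, 24, [83]]
After line 3 (extend unpacks [59], adds 59): lst = [5, 19, 27, 30, 24, [83], 59]
After line 4: result = len(lst) = 7

7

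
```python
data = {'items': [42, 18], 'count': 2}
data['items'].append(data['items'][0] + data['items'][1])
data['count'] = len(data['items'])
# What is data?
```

After line 1: data = {'items': [42, 18], 'count': 2}
After line 2 (append 42 + 18 = 60): data = {'items': [42, 18, 60], 'count': 2}
After line 3 (count = len(items) = 3): data = {'items': [42, 18, 60], 'count': 3}

{'items': [42, 18, 60], 'count': 3}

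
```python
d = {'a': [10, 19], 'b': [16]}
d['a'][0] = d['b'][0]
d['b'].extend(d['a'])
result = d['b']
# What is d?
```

After line 1: d = {'a': [10, 19], 'b': [16]}
After line 2 (a[0] = b[0] = 16): d = {'a': [16, 19], 'b': [16]}
After line 3 (b.extend(a) appends [16, 19]): d = {'a': [16, 19], 'b': [16, 16, 19]}
After line 4: result = d['b'] = [16, 16, 19]

{'a': [16, 19], 'b': [16, 16, 19]}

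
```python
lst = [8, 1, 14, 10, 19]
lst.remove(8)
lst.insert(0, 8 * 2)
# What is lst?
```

After line 1: lst = [8, 1, 14, 10, 19]
After line 2 (remove first 8): lst = [1, 14, 10, 19]
After line 3 (insert 16 at index 0): lst = [16, 1, 14, 10, 19]

[16, 1, 14, 10, 19]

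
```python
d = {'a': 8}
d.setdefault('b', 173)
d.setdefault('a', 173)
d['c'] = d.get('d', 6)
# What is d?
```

After line 1: d = {'a': 8}
After line 2 (setdefault adds 'b'=173): d = {'a': 8, 'b': 173}
After line 3 (setdefault 'a' no-op, already exists): d = {'a': 8, 'b': 173}
After line 4 (get('d', 6) returns default since 'd' not in d): d = {'a': 8, 'b': 173, 'c': 6}

{'a': 8, 'b': 173, 'c': 6}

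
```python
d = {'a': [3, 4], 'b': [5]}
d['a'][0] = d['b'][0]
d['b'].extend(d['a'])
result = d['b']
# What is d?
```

After line 1: d = {'a': [3, 4], 'b': [5]}
After line 2 (a[0] = b[0] = 5): d = {'a': [5, 4], 'b': [5]}
After line 3 (b.extend(a) appends [5, 4]): d = {'a': [5, 4], 'b': [5, 5, 4]}
After line 4: result = d['b'] = [5, 5, 4]

{'a': [5, 4], 'b': [5, 5, 4]}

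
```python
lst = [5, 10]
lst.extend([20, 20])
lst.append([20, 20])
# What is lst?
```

After line 1: lst = [5, 10]
After line 2 (extend unpacks [20, 20]): lst = [5, 10, 20, 20]
After line 3 (append adds [20, 20] as single element): lst = [5, 10, 20, 20, [20, 20]]

[5, 10, 20, 20, [20, 20]]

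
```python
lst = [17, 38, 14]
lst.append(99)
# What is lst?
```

[17, 38, 14, 99]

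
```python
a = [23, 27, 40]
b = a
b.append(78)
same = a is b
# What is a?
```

After line 1: a = [23, 27, 40]
After line 2 (b = a is an alias, same object): a = [23, 27, 40], b = [23, 27, 40]
After line 3 (b.append mutates the shared list): a = [23, 27, 40, 78], b = [23, 27, 40, 78]
After line 4 (same = a is b; same object -> True): same = True

[23, 27, 40, 78]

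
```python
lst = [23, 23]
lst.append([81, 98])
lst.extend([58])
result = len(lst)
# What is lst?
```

After line 1: lst = [23, 23]
After line 2 (append adds [81, 98] as single element): lst = [23, 23, [81, 98]]
After line 3 (extend unpacks [58], adds 58): lst = [23, 23, [81, 98], 58]
After line 4: result = len(lst) = 4

[23, 23, [81, 98], 58]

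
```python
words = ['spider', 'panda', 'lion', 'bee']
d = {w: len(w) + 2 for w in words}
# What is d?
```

{'spider': 8, 'panda': 7, 'lion': 6, 'bee': 5}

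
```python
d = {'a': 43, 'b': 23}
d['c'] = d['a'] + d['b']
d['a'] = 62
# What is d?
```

After line 1: d = {'a': 43, 'b': 23}
After line 2 (d['c'] = 43 + 23): d = {'a': 43, 'b': 23, 'c': 66}
After line 3: d = {'a': 62, 'b': 23, 'c': 66}

{'a': 62, 'b': 23, 'c': 66}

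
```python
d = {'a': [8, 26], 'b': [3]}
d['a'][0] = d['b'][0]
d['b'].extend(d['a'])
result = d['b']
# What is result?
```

After line 1: d = {'a': [8, 26], 'b': [3]}
After line 2 (a[0] = b[0] = 3): d = {'a': [3, 26], 'b': [3]}
After line 3 (b.extend(a) appends [3, 26]): d = {'a': [3, 26], 'b': [3, 3, 26]}
After line 4: result = d['b'] = [3, 3, 26]

[3, 3, 26]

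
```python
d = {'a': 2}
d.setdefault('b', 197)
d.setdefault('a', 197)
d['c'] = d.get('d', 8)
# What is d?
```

After line 1: d = {'a': 2}
After line 2 (setdefault adds 'b'=197): d = {'a': 2, 'b': 197}
After line 3 (setdefault 'a' no-op, already exists): d = {'a': 2, 'b': 197}
After line 4 (get('d', 8) returns default since 'd' not in d): d = {'a': 2, 'b': 197, 'c': 8}

{'a': 2, 'b': 197, 'c': 8}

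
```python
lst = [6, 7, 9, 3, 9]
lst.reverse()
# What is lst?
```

[9, 3, 9, 7, 6]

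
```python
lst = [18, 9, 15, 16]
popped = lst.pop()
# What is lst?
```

[18, 9, 15]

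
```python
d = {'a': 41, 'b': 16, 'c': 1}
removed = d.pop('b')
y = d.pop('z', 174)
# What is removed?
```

After line 1: d = {'a': 41, 'b': 16, 'c': 1}
After line 2 (pop 'b' returns 16): d = {'a': 41, 'c': 1}, removed = 16
After line 3 (pop 'z' missing, returns default 174): d = {'a': 41, 'c': 1}, y = 174

16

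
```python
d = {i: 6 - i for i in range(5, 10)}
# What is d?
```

{5: 1, 6: 0, 7: -1, 8: -2, 9: -3}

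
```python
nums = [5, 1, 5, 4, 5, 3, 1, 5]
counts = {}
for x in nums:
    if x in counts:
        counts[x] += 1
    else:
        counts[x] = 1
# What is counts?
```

Initial: counts = {}, nums = [5, 1, 5, 4, 5, 3, 1, 5]
See 5: counts = {5: 1}
See 1: counts = {5: 1, 1: 1}
See 5: counts = {5: 2, 1: 1}
See 4: counts = {5: 2, 1: 1, 4: 1}
See 5: counts = {5: 3, 1: 1, 4: 1}
See 3: counts = {5: 3, 1: 1, 4: 1, 3: 1}
See 1: counts = {5: 3, 1: 2, 4: 1, 3: 1}
See 5: counts = {5: 4, 1: 2, 4: 1, 3: 1}

{5: 4, 1: 2, 4: 1, 3: 1}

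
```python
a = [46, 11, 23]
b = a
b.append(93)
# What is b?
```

After line 1: a = [46, 11, 23]
After line 2 (b = a is an alias, same object): a = [46, 11, 23], b = [46, 11, 23]
After line 3 (b.append mutates the shared list): a = [46, 11, 23, 93], b = [46, 11, 23, 93]

[46, 11, 23, 93]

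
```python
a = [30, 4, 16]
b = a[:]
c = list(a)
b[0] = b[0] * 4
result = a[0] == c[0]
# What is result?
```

After line 1: a = [30, 4, 16]
After line 2 (b = a[:], copy): a = [30, 4, 16], b = [30, 4, 16]
After line 3 (c = list(a) is a copy, new object): c = [30, 4, 16]
After line 4 (b[0] = 30 * 4 = 120; only b mutates (copy)): a = [30, 4, 16], b = [120, 4, 16], c = [30, 4, 16]
After line 5 (a[0] = 30, c[0] = 30; result = True)

True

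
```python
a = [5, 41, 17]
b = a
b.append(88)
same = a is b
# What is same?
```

After line 1: a = [5, 41, 17]
After line 2 (b = a is an alias, same object): a = [5, 41, 17], b = [5, 41, 17]
After line 3 (b.append mutates the shared list): a = [5, 41, 17, 88], b = [5, 41, 17, 88]
After line 4 (same = a is b; same object -> True): same = True

True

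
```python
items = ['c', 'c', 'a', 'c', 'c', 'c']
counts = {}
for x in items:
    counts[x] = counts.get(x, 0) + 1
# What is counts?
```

Initial: counts = {}, items = ['c', 'c', 'a', 'c', 'c', 'c']
See 'c': counts = {'c': 1}
See 'c': counts = {'c': 2}
See 'a': counts = {'c': 2, 'a': 1}
See 'c': counts = {'c': 3, 'a': 1}
See 'c': counts = {'c': 4, 'a': 1}
See 'c': counts = {'c': 5, 'a': 1}

{'c': 5, 'a': 1}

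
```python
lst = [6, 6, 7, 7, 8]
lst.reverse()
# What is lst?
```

[8, 7, 7, 6, 6]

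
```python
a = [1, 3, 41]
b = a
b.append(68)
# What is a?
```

After line 1: a = [1, 3, 41]
After line 2 (b = a is an alias, same object): a = [1, 3, 41], b = [1, 3, 41]
After line 3 (b.append mutates the shared list): a = [1, 3, 41, 68], b = [1, 3, 41, 68]

[1, 3, 41, 68]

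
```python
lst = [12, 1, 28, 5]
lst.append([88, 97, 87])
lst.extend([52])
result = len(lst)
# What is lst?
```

After line 1: lst = [12, 1, 28, 5]
After line 2 (append adds [88, 97, 87] as single element): lst = [12, 1, 28, 5, [88, 97, 87]]
After line 3 (extend unpacks [52], adds 52): lst = [12, 1, 28, 5, [88, 97, 87], 52]
After line 4: result = len(lst) = 6

[12, 1, 28, 5, [88, 97, 87], 52]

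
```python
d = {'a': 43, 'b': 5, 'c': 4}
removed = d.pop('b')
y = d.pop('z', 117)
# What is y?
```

After line 1: d = {'a': 43, 'b': 5, 'c': 4}
After line 2 (pop 'b' returns 5): d = {'a': 43, 'c': 4}, removed = 5
After line 3 (pop 'z' missing, returns default 117): d = {'a': 43, 'c': 4}, y = 117

117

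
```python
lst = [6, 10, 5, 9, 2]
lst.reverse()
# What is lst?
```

[2, 9, 5, 10, 6]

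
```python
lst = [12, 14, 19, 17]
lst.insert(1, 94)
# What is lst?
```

[12, 94, 14, 19, 17]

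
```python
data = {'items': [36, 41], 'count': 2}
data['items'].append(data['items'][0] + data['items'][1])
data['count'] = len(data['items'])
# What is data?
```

After line 1: data = {'items': [36, 41], 'count': 2}
After line 2 (append 36 + 41 = 77): data = {'items': [36, 41, 77], 'count': 2}
After line 3 (count = len(items) = 3): data = {'items': [36, 41, 77], 'count': 3}

{'items': [36, 41, 77], 'count': 3}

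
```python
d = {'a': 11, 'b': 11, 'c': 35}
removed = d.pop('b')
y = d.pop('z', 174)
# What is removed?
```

After line 1: d = {'a': 11, 'b': 11, 'c': 35}
After line 2 (pop 'b' returns 11): d = {'a': 11, 'c': 35}, removed = 11
After line 3 (pop 'z' missing, returns default 174): d = {'a': 11, 'c': 35}, y = 174

11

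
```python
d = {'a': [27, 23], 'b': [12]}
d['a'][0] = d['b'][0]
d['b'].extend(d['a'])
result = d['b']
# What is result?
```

After line 1: d = {'a': [27, 23], 'b': [12]}
After line 2 (a[0] = b[0] = 12): d = {'a': [12, 23], 'b': [12]}
After line 3 (b.extend(a) appends [12, 23]): d = {'a': [12, 23], 'b': [12, 12, 23]}
After line 4: result = d['b'] = [12, 12, 23]

[12, 12, 23]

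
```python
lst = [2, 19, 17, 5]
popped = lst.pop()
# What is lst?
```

[2, 19, 17]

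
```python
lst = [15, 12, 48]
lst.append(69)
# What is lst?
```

[15, 12, 48, 69]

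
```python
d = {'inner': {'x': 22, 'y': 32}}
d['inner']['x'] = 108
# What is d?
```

After line 1: d = {'inner': {'x': 22, 'y': 32}}
After line 2 (inner x overwritten): d = {'inner': {'x': 108, 'y': 32}}

{'inner': {'x': 108, 'y': 32}}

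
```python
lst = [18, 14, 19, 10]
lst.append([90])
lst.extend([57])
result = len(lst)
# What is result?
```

After line 1: lst = [18, 14, 19, 10]
After line 2 (append adds [90] as single element): lst = [18, 14, 19, 10, [90]]
After line 3 (extend unpacks [57], adds 57): lst = [18, 14, 19, 10, [90], 57]
After line 4: result = len(lst) = 6

6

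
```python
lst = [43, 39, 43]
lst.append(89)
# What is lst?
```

[43, 39, 43, 89]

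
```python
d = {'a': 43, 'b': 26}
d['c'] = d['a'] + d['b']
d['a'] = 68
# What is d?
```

After line 1: d = {'a': 43, 'b': 26}
After line 2 (d['c'] = 43 + 26): d = {'a': 43, 'b': 26, 'c': 69}
After line 3: d = {'a': 68, 'b': 26, 'c': 69}

{'a': 68, 'b': 26, 'c': 69}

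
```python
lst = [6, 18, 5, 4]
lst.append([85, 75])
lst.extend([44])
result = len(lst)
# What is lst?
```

After line 1: lst = [6, 18, 5, 4]
After line 2 (append adds [85, 75] as single element): lst = [6, 18, 5, 4, [85, 75]]
After line 3 (extend unpacks [44], adds 44): lst = [6, 18, 5, 4, [85, 75], 44]
After line 4: result = len(lst) = 6

[6, 18, 5, 4, [85, 75], 44]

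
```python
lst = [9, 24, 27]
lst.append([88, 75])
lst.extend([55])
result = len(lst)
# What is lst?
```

After line 1: lst = [9, 24, 27]
After line 2 (append adds [88, 75] as single element): lst = [9, 24, 27, [88, 75]]
After line 3 (extend unpacks [55], adds 55): lst = [9, 24, 27, [88, 75], 55]
After line 4: result = len(lst) = 5

[9, 24, 27, [88, 75], 55]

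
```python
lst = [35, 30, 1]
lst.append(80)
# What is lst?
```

[35, 30, 1, 80]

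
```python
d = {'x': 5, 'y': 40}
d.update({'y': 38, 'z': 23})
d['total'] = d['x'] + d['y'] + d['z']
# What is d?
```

After line 1: d = {'x': 5, 'y': 40}
After line 2 (y overwritten, z added): d = {'x': 5, 'y': 38, 'z': 23}
After line 3 (total = 5 + 38 + 23 = 66): d = {'x': 5, 'y': 38, 'z': 23, 'total': 66}

{'x': 5, 'y': 38, 'z': 23, 'total': 66}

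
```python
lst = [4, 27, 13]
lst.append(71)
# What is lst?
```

[4, 27, 13, 71]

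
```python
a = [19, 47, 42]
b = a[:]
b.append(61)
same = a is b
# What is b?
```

After line 1: a = [19, 47, 42]
After line 2 (b = a[:] is a shallow copy, new object): a = [19, 47, 42], b = [19, 47, 42]
After line 3 (append only mutates b): a = [19, 47, 42], b = [19, 47, 42, 61]
After line 4 (same = a is b; different objects -> False): same = False

[19, 47, 42, 61]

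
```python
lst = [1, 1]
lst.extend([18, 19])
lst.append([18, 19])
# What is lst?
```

After line 1: lst = [1, 1]
After line 2 (extend unpacks [18, 19]): lst = [1, 1, 18, 19]
After line 3 (append adds [18, 19] as single element): lst = [1, 1, 18, 19, [18, 19]]

[1, 1, 18, 19, [18, 19]]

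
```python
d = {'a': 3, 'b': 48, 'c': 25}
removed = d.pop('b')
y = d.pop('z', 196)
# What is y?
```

After line 1: d = {'a': 3, 'b': 48, 'c': 25}
After line 2 (pop 'b' returns 48): d = {'a': 3, 'c': 25}, removed = 48
After line 3 (pop 'z' missing, returns default 196): d = {'a': 3, 'c': 25}, y = 196

196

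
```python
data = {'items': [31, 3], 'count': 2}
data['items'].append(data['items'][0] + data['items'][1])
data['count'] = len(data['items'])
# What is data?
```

After line 1: data = {'items': [31, 3], 'count': 2}
After line 2 (append 31 + 3 = 34): data = {'items': [31, 3, 34], 'count': 2}
After line 3 (count = len(items) = 3): data = {'items': [31, 3, 34], 'count': 3}

{'items': [31, 3, 34], 'count': 3}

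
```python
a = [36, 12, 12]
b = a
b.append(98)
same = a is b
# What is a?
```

After line 1: a = [36, 12, 12]
After line 2 (b = a is an alias, same object): a = [36, 12, 12], b = [36, 12, 12]
After line 3 (b.append mutates the shared list): a = [36, 12, 12, 98], b = [36, 12, 12, 98]
After line 4 (same = a is b; same object -> True): same = True

[36, 12, 12, 98]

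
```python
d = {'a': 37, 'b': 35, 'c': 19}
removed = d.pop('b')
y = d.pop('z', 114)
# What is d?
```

After line 1: d = {'a': 37, 'b': 35, 'c': 19}
After line 2 (pop 'b' returns 35): d = {'a': 37, 'c': 19}, removed = 35
After line 3 (pop 'z' missing, returns default 114): d = {'a': 37, 'c': 19}, y = 114

{'a': 37, 'c': 19}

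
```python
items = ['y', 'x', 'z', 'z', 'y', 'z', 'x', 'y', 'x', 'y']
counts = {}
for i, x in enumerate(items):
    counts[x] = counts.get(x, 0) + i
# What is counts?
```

Initial: counts = {}, items = ['y', 'x', 'z', 'z', 'y', 'z', 'x', 'y', 'x', 'y']
i=0, x='y': counts = {'y': 0}
i=1, x='x': counts = {'y': 0, 'x': 1}
i=2, x='z': counts = {'y': 0, 'x': 1, 'z': 2}
i=3, x='z': counts = {'y': 0, 'x': 1, 'z': 5}
i=4, x='y': counts = {'y': 4, 'x': 1, 'z': 5}
i=5, x='z': counts = {'y': 4, 'x': 1, 'z': 10}
i=6, x='x': counts = {'y': 4, 'x': 7, 'z': 10}
i=7, x='y': counts = {'y': 11, 'x': 7, 'z': 10}
i=8, x='x': counts = {'y': 11, 'x': 15, 'z': 10}
i=9, x='y': counts = {'y': 20, 'x': 15, 'z': 10}

{'y': 20, 'x': 15, 'z': 10}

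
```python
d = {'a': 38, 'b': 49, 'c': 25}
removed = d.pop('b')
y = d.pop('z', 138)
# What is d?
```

After line 1: d = {'a': 38, 'b': 49, 'c': 25}
After line 2 (pop 'b' returns 49): d = {'a': 38, 'c': 25}, removed = 49
After line 3 (pop 'z' missing, returns default 138): d = {'a': 38, 'c': 25}, y = 138

{'a': 38, 'c': 25}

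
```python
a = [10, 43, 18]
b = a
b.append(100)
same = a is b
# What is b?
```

After line 1: a = [10, 43, 18]
After line 2 (b = a is an alias, same object): a = [10, 43, 18], b = [10, 43, 18]
After line 3 (b.append mutates the shared list): a = [10, 43, 18, 100], b = [10, 43, 18, 100]
After line 4 (same = a is b; same object -> True): same = True

[10, 43, 18, 100]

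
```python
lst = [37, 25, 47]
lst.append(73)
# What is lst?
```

[37, 25, 47, 73]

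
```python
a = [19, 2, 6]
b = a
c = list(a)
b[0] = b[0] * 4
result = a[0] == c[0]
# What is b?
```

After line 1: a = [19, 2, 6]
After line 2 (b = a, alias): a = [19, 2, 6], b = [19, 2, 6]
After line 3 (c = list(a) is a copy, new object): c = [19, 2, 6]
After line 4 (b[0] = 19 * 4 = 76; mutates shared a/b): a = b = [76, 2, 6], c = [19, 2, 6]
After line 5 (a[0] = 76, c[0] = 19; result = False)

[76, 2, 6]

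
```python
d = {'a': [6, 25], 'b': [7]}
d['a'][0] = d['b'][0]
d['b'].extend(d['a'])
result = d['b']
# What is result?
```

After line 1: d = {'a': [6, 25], 'b': [7]}
After line 2 (a[0] = b[0] = 7): d = {'a': [7, 25], 'b': [7]}
After line 3 (b.extend(a) appends [7, 25]): d = {'a': [7, 25], 'b': [7, 7, 25]}
After line 4: result = d['b'] = [7, 7, 25]

[7, 7, 25]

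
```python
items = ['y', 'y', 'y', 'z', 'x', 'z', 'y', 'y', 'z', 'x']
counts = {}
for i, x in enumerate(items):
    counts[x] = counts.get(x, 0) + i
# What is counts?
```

Initial: counts = {}, items = ['y', 'y', 'y', 'z', 'x', 'z', 'y', 'y', 'z', 'x']
i=0, x='y': counts = {'y': 0}
i=1, x='y': counts = {'y': 1}
i=2, x='y': counts = {'y': 3}
i=3, x='z': counts = {'y': 3, 'z': 3}
i=4, x='x': counts = {'y': 3, 'z': 3, 'x': 4}
i=5, x='z': counts = {'y': 3, 'z': 8, 'x': 4}
i=6, x='y': counts = {'y': 9, 'z': 8, 'x': 4}
i=7, x='y': counts = {'y': 16, 'z': 8, 'x': 4}
i=8, x='z': counts = {'y': 16, 'z': 16, 'x': 4}
i=9, x='x': counts = {'y': 16, 'z': 16, 'x': 13}

{'y': 16, 'z': 16, 'x': 13}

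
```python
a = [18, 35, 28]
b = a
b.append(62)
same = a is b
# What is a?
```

After line 1: a = [18, 35, 28]
After line 2 (b = a is an alias, same object): a = [18, 35, 28], b = [18, 35, 28]
After line 3 (b.append mutates the shared list): a = [18, 35, 28, 62], b = [18, 35, 28, 62]
After line 4 (same = a is b; same object -> True): same = True

[18, 35, 28, 62]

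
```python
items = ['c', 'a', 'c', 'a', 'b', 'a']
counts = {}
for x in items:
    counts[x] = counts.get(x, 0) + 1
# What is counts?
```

Initial: counts = {}, items = ['c', 'a', 'c', 'a', 'b', 'a']
See 'c': counts = {'c': 1}
See 'a': counts = {'c': 1, 'a': 1}
See 'c': counts = {'c': 2, 'a': 1}
See 'a': counts = {'c': 2, 'a': 2}
See 'b': counts = {'c': 2, 'a': 2, 'b': 1}
See 'a': counts = {'c': 2, 'a': 3, 'b': 1}

{'c': 2, 'a': 3, 'b': 1}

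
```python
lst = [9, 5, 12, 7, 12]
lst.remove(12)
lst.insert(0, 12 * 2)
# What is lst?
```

After line 1: lst = [9, 5, 12, 7, 12]
After line 2 (remove first 12): lst = [9, 5, 7, 12]
After line 3 (insert 24 at index 0): lst = [24, 9, 5, 7, 12]

[24, 9, 5, 7, 12]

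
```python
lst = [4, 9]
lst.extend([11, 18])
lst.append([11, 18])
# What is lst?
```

After line 1: lst = [4, 9]
After line 2 (extend unpacks [11, 18]): lst = [4, 9, 11, 18]
After line 3 (append adds [11, 18] as single element): lst = [4, 9, 11, 18, [11, 18]]

[4, 9, 11, 18, [11, 18]]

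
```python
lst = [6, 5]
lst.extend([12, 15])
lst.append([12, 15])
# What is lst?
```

After line 1: lst = [6, 5]
After line 2 (extend unpacks [12, 15]): lst = [6, 5, 12, 15]
After line 3 (append adds [12, 15] as single element): lst = [6, 5, 12, 15, [12, 15]]

[6, 5, 12, 15, [12, 15]]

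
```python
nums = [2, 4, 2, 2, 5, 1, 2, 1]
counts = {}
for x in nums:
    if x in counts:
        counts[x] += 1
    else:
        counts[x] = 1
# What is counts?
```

Initial: counts = {}, nums = [2, 4, 2, 2, 5, 1, 2, 1]
See 2: counts = {2: 1}
See 4: counts = {2: 1, 4: 1}
See 2: counts = {2: 2, 4: 1}
See 2: counts = {2: 3, 4: 1}
See 5: counts = {2: 3, 4: 1, 5: 1}
See 1: counts = {2: 3, 4: 1, 5: 1, 1: 1}
See 2: counts = {2: 4, 4: 1, 5: 1, 1: 1}
See 1: counts = {2: 4, 4: 1, 5: 1, 1: 2}

{2: 4, 4: 1, 5: 1, 1: 2}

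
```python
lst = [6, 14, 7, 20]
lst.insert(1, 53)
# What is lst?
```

[6, 53, 14, 7, 20]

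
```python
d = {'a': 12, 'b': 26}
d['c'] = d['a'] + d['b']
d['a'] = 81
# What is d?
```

After line 1: d = {'a': 12, 'b': 26}
After line 2 (d['c'] = 12 + 26): d = {'a': 12, 'b': 26, 'c': 38}
After line 3: d = {'a': 81, 'b': 26, 'c': 38}

{'a': 81, 'b': 26, 'c': 38}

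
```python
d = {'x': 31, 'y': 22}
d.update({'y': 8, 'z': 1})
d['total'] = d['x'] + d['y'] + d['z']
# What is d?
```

After line 1: d = {'x': 31, 'y': 22}
After line 2 (y overwritten, z added): d = {'x': 31, 'y': 8, 'z': 1}
After line 3 (total = 31 + 8 + 1 = 40): d = {'x': 31, 'y': 8, 'z': 1, 'total': 40}

{'x': 31, 'y': 8, 'z': 1, 'total': 40}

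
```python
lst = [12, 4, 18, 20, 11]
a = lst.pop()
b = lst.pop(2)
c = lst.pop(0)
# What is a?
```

After line 1: lst = [12, 4, 18, 20, 11]
After line 2 (pop() -> a = 11): lst = [12, 4, 18, 20]
After line 3 (pop(2) -> b = 18): lst = [12, 4, 20]
After line 4 (pop(0) -> c = 12): lst = [4, 20]

11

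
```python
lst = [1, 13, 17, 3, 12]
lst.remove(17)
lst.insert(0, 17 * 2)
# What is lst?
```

After line 1: lst = [1, 13, 17, 3, 12]
After line 2 (remove first 17): lst = [1, 13, 3, 12]
After line 3 (insert 34 at index 0): lst = [34, 1, 13, 3, 12]

[34, 1, 13, 3, 12]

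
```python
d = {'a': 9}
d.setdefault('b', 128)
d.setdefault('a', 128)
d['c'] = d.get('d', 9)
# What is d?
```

After line 1: d = {'a': 9}
After line 2 (setdefault adds 'b'=128): d = {'a': 9, 'b': 128}
After line 3 (setdefault 'a' no-op, already exists): d = {'a': 9, 'b': 128}
After line 4 (get('d', 9) returns default since 'd' not in d): d = {'a': 9, 'b': 128, 'c': 9}

{'a': 9, 'b': 128, 'c': 9}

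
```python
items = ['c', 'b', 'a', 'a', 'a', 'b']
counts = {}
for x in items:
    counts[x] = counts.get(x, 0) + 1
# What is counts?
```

Initial: counts = {}, items = ['c', 'b', 'a', 'a', 'a', 'b']
See 'c': counts = {'c': 1}
See 'b': counts = {'c': 1, 'b': 1}
See 'a': counts = {'c': 1, 'b': 1, 'a': 1}
See 'a': counts = {'c': 1, 'b': 1, 'a': 2}
See 'a': counts = {'c': 1, 'b': 1, 'a': 3}
See 'b': counts = {'c': 1, 'b': 2, 'a': 3}

{'c': 1, 'b': 2, 'a': 3}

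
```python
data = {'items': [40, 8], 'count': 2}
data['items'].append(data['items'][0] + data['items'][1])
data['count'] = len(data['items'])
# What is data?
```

After line 1: data = {'items': [40, 8], 'count': 2}
After line 2 (append 40 + 8 = 48): data = {'items': [40, 8, 48], 'count': 2}
After line 3 (count = len(items) = 3): data = {'items': [40, 8, 48], 'count': 3}

{'items': [40, 8, 48], 'count': 3}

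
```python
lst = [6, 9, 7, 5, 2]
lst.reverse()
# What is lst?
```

[2, 5, 7, 9, 6]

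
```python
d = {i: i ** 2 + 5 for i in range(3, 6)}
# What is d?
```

{3: 14, 4: 21, 5: 30}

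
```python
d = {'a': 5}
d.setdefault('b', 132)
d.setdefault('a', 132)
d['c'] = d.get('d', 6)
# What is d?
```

After line 1: d = {'a': 5}
After line 2 (setdefault adds 'b'=132): d = {'a': 5, 'b': 132}
After line 3 (setdefault 'a' no-op, already exists): d = {'a': 5, 'b': 132}
After line 4 (get('d', 6) returns default since 'd' not in d): d = {'a': 5, 'b': 132, 'c': 6}

{'a': 5, 'b': 132, 'c': 6}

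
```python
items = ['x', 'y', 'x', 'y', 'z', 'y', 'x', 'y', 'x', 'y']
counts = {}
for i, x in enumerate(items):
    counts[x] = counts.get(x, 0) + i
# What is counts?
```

Initial: counts = {}, items = ['x', 'y', 'x', 'y', 'z', 'y', 'x', 'y', 'x', 'y']
i=0, x='x': counts = {'x': 0}
i=1, x='y': counts = {'x': 0, 'y': 1}
i=2, x='x': counts = {'x': 2, 'y': 1}
i=3, x='y': counts = {'x': 2, 'y': 4}
i=4, x='z': counts = {'x': 2, 'y': 4, 'z': 4}
i=5, x='y': counts = {'x': 2, 'y': 9, 'z': 4}
i=6, x='x': counts = {'x': 8, 'y': 9, 'z': 4}
i=7, x='y': counts = {'x': 8, 'y': 16, 'z': 4}
i=8, x='x': counts = {'x': 16, 'y': 16, 'z': 4}
i=9, x='y': counts = {'x': 16, 'y': 25, 'z': 4}

{'x': 16, 'y': 25, 'z': 4}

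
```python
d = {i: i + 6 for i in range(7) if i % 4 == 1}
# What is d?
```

{1: 7, 5: 11}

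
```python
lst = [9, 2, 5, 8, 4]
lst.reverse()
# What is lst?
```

[4, 8, 5, 2, 9]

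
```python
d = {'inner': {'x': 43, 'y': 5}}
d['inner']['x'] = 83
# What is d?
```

After line 1: d = {'inner': {'x': 43, 'y': 5}}
After line 2 (inner x overwritten): d = {'inner': {'x': 83, 'y': 5}}

{'inner': {'x': 83, 'y': 5}}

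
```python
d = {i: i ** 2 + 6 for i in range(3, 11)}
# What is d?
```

{3: 15, 4: 22, 5: 31, 6: 42, 7: 55, 8: 70, 9: 87, 10: 106}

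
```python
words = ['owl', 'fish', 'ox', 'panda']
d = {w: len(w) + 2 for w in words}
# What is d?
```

{'owl': 5, 'fish': 6, 'ox': 4, 'panda': 7}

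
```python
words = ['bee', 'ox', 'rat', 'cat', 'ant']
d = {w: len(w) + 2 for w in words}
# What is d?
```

{'bee': 5, 'ox': 4, 'rat': 5, 'cat': 5, 'ant': 5}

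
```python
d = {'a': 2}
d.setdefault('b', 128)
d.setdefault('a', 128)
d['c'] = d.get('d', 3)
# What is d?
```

After line 1: d = {'a': 2}
After line 2 (setdefault adds 'b'=128): d = {'a': 2, 'b': 128}
After line 3 (setdefault 'a' no-op, already exists): d = {'a': 2, 'b': 128}
After line 4 (get('d', 3) returns default since 'd' not in d): d = {'a': 2, 'b': 128, 'c': 3}

{'a': 2, 'b': 128, 'c': 3}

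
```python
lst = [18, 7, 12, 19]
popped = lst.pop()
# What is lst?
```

[18, 7, 12]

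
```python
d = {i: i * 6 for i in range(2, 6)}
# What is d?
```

{2: 12, 3: 18, 4: 24, 5: 30}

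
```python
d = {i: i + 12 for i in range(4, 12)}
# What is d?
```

{4: 16, 5: 17, 6: 18, 7: 19, 8: 20, 9: 21, 10: 22, 11: 23}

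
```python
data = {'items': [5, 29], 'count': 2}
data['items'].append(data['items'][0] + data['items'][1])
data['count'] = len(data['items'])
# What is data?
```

After line 1: data = {'items': [5, 29], 'count': 2}
After line 2 (append 5 + 29 = 34): data = {'items': [5, 29, 34], 'count': 2}
After line 3 (count = len(items) = 3): data = {'items': [5, 29, 34], 'count': 3}

{'items': [5, 29, 34], 'count': 3}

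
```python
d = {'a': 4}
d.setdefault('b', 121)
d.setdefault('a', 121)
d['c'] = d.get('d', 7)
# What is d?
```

After line 1: d = {'a': 4}
After line 2 (setdefault adds 'b'=121): d = {'a': 4, 'b': 121}
After line 3 (setdefault 'a' no-op, already exists): d = {'a': 4, 'b': 121}
After line 4 (get('d', 7) returns default since 'd' not in d): d = {'a': 4, 'b': 121, 'c': 7}

{'a': 4, 'b': 121, 'c': 7}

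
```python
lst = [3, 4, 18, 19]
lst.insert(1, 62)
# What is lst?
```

[3, 62, 4, 18, 19]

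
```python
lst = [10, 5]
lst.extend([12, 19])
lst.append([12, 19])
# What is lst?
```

After line 1: lst = [10, 5]
After line 2 (extend unpacks [12, 19]): lst = [10, 5, 12, 19]
After line 3 (append adds [12, 19] as single element): lst = [10, 5, 12, 19, [12, 19]]

[10, 5, 12, 19, [12, 19]]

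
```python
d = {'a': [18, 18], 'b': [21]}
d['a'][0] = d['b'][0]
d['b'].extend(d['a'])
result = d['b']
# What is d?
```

After line 1: d = {'a': [18, 18], 'b': [21]}
After line 2 (a[0] = b[0] = 21): d = {'a': [21, 18], 'b': [21]}
After line 3 (b.extend(a) appends [21, 18]): d = {'a': [21, 18], 'b': [21, 21, 18]}
After line 4: result = d['b'] = [21, 21, 18]

{'a': [21, 18], 'b': [21, 21, 18]}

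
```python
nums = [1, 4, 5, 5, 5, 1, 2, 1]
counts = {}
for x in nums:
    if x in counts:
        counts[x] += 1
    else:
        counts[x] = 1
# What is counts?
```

Initial: counts = {}, nums = [1, 4, 5, 5, 5, 1, 2, 1]
See 1: counts = {1: 1}
See 4: counts = {1: 1, 4: 1}
See 5: counts = {1: 1, 4: 1, 5: 1}
See 5: counts = {1: 1, 4: 1, 5: 2}
See 5: counts = {1: 1, 4: 1, 5: 3}
See 1: counts = {1: 2, 4: 1, 5: 3}
See 2: counts = {1: 2, 4: 1, 5: 3, 2: 1}
See 1: counts = {1: 3, 4: 1, 5: 3, 2: 1}

{1: 3, 4: 1, 5: 3, 2: 1}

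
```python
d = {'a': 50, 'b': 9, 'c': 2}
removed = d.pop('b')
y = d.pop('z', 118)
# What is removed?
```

After line 1: d = {'a': 50, 'b': 9, 'c': 2}
After line 2 (pop 'b' returns 9): d = {'a': 50, 'c': 2}, removed = 9
After line 3 (pop 'z' missing, returns default 118): d = {'a': 50, 'c': 2}, y = 118

9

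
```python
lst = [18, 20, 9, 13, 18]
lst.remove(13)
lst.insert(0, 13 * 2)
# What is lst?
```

After line 1: lst = [18, 20, 9, 13, 18]
After line 2 (remove first 13): lst = [18, 20, 9, 18]
After line 3 (insert 26 at index 0): lst = [26, 18, 20, 9, 18]

[26, 18, 20, 9, 18]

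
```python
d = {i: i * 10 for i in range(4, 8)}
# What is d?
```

{4: 40, 5: 50, 6: 60, 7: 70}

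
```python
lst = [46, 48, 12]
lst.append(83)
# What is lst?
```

[46, 48, 12, 83]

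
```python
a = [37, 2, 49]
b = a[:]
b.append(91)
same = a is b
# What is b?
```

After line 1: a = [37, 2, 49]
After line 2 (b = a[:] is a shallow copy, new object): a = [37, 2, 49], b = [37, 2, 49]
After line 3 (append only mutates b): a = [37, 2, 49], b = [37, 2, 49, 91]
After line 4 (same = a is b; different objects -> False): same = False

[37, 2, 49, 91]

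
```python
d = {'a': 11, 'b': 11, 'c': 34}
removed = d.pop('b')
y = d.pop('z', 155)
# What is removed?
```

After line 1: d = {'a': 11, 'b': 11, 'c': 34}
After line 2 (pop 'b' returns 11): d = {'a': 11, 'c': 34}, removed = 11
After line 3 (pop 'z' missing, returns default 155): d = {'a': 11, 'c': 34}, y = 155

11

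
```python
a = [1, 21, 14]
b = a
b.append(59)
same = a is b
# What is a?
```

After line 1: a = [1, 21, 14]
After line 2 (b = a is an alias, same object): a = [1, 21, 14], b = [1, 21, 14]
After line 3 (b.append mutates the shared list): a = [1, 21, 14, 59], b = [1, 21, 14, 59]
After line 4 (same = a is b; same object -> True): same = True

[1, 21, 14, 59]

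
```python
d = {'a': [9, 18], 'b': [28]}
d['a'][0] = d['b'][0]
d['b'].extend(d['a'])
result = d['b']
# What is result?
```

After line 1: d = {'a': [9, 18], 'b': [28]}
After line 2 (a[0] = b[0] = 28): d = {'a': [28, 18], 'b': [28]}
After line 3 (b.extend(a) appends [28, 18]): d = {'a': [28, 18], 'b': [28, 28, 18]}
After line 4: result = d['b'] = [28, 28, 18]

[28, 28, 18]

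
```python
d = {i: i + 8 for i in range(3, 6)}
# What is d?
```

{3: 11, 4: 12, 5: 13}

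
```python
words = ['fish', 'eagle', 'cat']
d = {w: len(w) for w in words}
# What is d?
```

{'fish': 4, 'eagle': 5, 'cat': 3}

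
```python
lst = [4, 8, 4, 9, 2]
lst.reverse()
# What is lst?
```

[2, 9, 4, 8, 4]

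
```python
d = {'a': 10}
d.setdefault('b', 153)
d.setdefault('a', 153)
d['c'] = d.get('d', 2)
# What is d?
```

After line 1: d = {'a': 10}
After line 2 (setdefault adds 'b'=153): d = {'a': 10, 'b': 153}
After line 3 (setdefault 'a' no-op, already exists): d = {'a': 10, 'b': 153}
After line 4 (get('d', 2) returns default since 'd' not in d): d = {'a': 10, 'b': 153, 'c': 2}

{'a': 10, 'b': 153, 'c': 2}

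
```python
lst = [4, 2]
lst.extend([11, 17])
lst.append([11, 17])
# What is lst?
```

After line 1: lst = [4, 2]
After line 2 (extend unpacks [11, 17]): lst = [4, 2, 11, 17]
After line 3 (append adds [11, 17] as single element): lst = [4, 2, 11, 17, [11, 17]]

[4, 2, 11, 17, [11, 17]]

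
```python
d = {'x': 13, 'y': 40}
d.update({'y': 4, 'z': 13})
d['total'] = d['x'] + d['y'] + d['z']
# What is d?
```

After line 1: d = {'x': 13, 'y': 40}
After line 2 (y overwritten, z added): d = {'x': 13, 'y': 4, 'z': 13}
After line 3 (total = 13 + 4 + 13 = 30): d = {'x': 13, 'y': 4, 'z': 13, 'total': 30}

{'x': 13, 'y': 4, 'z': 13, 'total': 30}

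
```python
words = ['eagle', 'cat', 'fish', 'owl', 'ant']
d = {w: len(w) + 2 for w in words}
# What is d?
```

{'eagle': 7, 'cat': 5, 'fish': 6, 'owl': 5, 'ant': 5}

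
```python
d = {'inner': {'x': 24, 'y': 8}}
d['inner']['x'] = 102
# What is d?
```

After line 1: d = {'inner': {'x': 24, 'y': 8}}
After line 2 (inner x overwritten): d = {'inner': {'x': 102, 'y': 8}}

{'inner': {'x': 102, 'y': 8}}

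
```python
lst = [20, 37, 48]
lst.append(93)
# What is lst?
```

[20, 37, 48, 93]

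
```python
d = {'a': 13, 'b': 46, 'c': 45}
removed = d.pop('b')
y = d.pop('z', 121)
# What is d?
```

After line 1: d = {'a': 13, 'b': 46, 'c': 45}
After line 2 (pop 'b' returns 46): d = {'a': 13, 'c': 45}, removed = 46
After line 3 (pop 'z' missing, returns default 121): d = {'a': 13, 'c': 45}, y = 121

{'a': 13, 'c': 45}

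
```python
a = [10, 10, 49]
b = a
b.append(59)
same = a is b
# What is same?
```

After line 1: a = [10, 10, 49]
After line 2 (b = a is an alias, same object): a = [10, 10, 49], b = [10, 10, 49]
After line 3 (b.append mutates the shared list): a = [10, 10, 49, 59], b = [10, 10, 49, 59]
After line 4 (same = a is b; same object -> True): same = True

True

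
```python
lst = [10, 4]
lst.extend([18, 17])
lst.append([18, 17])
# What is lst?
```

After line 1: lst = [10, 4]
After line 2 (extend unpacks [18, 17]): lst = [10, 4, 18, 17]
After line 3 (append adds [18, 17] as single element): lst = [10, 4, 18, 17, [18, 17]]

[10, 4, 18, 17, [18, 17]]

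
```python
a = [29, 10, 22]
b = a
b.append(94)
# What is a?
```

After line 1: a = [29, 10, 22]
After line 2 (b = a is an alias, same object): a = [29, 10, 22], b = [29, 10, 22]
After line 3 (b.append mutates the shared list): a = [29, 10, 22, 94], b = [29, 10, 22, 94]

[29, 10, 22, 94]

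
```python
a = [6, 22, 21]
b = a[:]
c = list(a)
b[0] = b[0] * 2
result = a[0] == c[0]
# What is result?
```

After line 1: a = [6, 22, 21]
After line 2 (b = a[:], copy): a = [6, 22, 21], b = [6, 22, 21]
After line 3 (c = list(a) is a copy, new object): c = [6, 22, 21]
After line 4 (b[0] = 6 * 2 = 12; only b mutates (copy)): a = [6, 22, 21], b = [12, 22, 21], c = [6, 22, 21]
After line 5 (a[0] = 6, c[0] = 6; result = True)

True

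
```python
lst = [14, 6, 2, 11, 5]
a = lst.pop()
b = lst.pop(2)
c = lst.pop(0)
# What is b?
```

After line 1: lst = [14, 6, 2, 11, 5]
After line 2 (pop() -> a = 5): lst = [14, 6, 2, 11]
After line 3 (pop(2) -> b = 2): lst = [14, 6, 11]
After line 4 (pop(0) -> c = 14): lst = [6, 11]

2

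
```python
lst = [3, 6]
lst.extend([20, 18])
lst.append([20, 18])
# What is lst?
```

After line 1: lst = [3, 6]
After line 2 (extend unpacks [20, 18]): lst = [3, 6, 20, 18]
After line 3 (append adds [20, 18] as single element): lst = [3, 6, 20, 18, [20, 18]]

[3, 6, 20, 18, [20, 18]]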